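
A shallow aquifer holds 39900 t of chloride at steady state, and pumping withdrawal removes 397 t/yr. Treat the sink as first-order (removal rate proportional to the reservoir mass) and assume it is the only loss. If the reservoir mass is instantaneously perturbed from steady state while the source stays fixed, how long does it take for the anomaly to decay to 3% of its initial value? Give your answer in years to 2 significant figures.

For a linear reservoir the anomaly decays as exp(−t/τ) with τ = M/F = 39900/397 = 100.5 yr.
exp(−t/τ) = 0.03 ⇒ t = −τ ln(0.03) = 100.5 × 3.507 = 352.4 yr.

350 yr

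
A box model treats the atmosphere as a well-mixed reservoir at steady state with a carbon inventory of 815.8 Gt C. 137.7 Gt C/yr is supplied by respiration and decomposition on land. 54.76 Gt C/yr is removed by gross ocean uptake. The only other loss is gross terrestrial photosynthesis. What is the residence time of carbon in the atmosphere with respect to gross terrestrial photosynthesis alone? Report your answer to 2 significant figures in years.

9.8 yr

At steady state ΣF_in = ΣF_out.
ΣF_in = 137.70 Gt C/yr.
Gross terrestrial photosynthesis flux = ΣF_in − (54.76) = 137.70 − 54.76 = 82.94 Gt C/yr.
τ = M / F = 815.8 / 82.94 = 9.836 yr.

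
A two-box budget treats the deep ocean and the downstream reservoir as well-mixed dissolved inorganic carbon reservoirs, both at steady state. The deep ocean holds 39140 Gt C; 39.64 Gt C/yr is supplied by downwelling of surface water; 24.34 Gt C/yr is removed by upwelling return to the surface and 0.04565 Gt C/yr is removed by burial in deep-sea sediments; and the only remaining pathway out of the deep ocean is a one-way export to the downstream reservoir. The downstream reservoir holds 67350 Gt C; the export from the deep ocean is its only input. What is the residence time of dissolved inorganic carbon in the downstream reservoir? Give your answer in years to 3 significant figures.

4420 yr

Balance the deep ocean: ΣF_in = 39.640 Gt C/yr.
Export to the downstream reservoir = ΣF_in − (24.34 + 0.04565) = 15.254 Gt C/yr.
At steady state the output of the downstream reservoir equals its input, 15.254 Gt C/yr.
τ = M / F = 67350 / 15.254 = 4415 yr.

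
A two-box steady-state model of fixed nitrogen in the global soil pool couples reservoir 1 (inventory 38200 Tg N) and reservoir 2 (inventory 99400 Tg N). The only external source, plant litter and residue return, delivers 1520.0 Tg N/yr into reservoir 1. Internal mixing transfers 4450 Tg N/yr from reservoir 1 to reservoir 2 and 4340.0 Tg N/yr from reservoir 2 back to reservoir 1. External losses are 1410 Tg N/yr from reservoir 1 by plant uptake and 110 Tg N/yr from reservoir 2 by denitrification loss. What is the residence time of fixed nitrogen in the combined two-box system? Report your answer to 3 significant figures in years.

90.5 yr

For the system as a whole, the A↔B exchange is internal and contributes nothing to the throughput; only the external sinks remove mass.
M_total = 38200 + 99400 = 137600 Tg N.
ΣF_external_out = 1410 + 110 = 1520.0 Tg N/yr.
τ = M_total / ΣF_ext = 137600 / 1520.0 = 90.53 yr.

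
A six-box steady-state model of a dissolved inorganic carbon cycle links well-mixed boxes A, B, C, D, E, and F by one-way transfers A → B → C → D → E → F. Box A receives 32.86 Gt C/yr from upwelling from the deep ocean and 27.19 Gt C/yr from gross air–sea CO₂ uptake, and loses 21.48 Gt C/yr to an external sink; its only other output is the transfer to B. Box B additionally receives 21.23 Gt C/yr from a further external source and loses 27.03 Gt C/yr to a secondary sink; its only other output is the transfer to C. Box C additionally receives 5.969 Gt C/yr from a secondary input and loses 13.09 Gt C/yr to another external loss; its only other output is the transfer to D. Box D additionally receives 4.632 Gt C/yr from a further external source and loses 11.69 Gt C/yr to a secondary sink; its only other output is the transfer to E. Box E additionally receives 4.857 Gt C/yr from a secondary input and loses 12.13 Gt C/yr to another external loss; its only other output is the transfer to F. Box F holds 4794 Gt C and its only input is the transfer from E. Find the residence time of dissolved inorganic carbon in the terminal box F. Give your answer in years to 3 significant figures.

424 yr

Box A: F(A→B) = (32.86 + 27.19) − 21.48 = 38.570 Gt C/yr.
Box B: F(B→C) = (38.570 + 21.23) − 27.03 = 32.770 Gt C/yr.
Box C: F(C→D) = (32.770 + 5.969) − 13.09 = 25.649 Gt C/yr.
Box D: F(D→E) = (25.649 + 4.632) − 11.69 = 18.591 Gt C/yr.
Box E: F(E→F) = (18.591 + 4.857) − 12.13 = 11.318 Gt C/yr.
Box F throughput = its input = 11.318 Gt C/yr; τ = 4794 / 11.318 = 423.6 yr.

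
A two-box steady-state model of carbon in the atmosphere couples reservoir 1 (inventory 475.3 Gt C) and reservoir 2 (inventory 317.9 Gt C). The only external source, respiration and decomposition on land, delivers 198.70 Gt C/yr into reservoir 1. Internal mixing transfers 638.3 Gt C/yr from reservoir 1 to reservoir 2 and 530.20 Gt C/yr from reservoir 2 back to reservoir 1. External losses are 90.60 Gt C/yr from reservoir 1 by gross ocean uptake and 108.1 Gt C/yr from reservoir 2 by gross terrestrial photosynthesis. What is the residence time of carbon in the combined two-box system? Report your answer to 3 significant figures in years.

3.99 yr

For the system as a whole, the A↔B exchange is internal and contributes nothing to the throughput; only the external sinks remove mass.
M_total = 475.3 + 317.9 = 793.20 Gt C.
ΣF_external_out = 90.60 + 108.1 = 198.70 Gt C/yr.
τ = M_total / ΣF_ext = 793.20 / 198.70 = 3.992 yr.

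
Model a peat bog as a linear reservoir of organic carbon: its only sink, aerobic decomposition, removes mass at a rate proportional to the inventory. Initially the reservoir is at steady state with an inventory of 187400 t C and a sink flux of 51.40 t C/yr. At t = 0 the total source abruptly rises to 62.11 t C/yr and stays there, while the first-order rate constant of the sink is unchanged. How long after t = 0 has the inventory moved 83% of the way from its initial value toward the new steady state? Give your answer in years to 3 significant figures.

6460 yr

τ = M₀/F₀ = 187400/51.40 = 3646 yr.
The remaining gap fraction is e^(−t/τ); 83% covered ⇒ e^(−t/τ) = 0.170.
t = −τ ln(0.170) = 3646 × 1.772 = 6460 yr.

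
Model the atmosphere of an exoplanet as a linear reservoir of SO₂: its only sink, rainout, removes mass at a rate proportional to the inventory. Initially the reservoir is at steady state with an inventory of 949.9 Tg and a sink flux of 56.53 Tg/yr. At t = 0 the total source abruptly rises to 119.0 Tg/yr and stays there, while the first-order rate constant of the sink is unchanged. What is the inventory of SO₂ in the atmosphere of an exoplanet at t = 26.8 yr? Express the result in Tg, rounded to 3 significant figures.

The sink rate constant is k = F₀/M₀ = 56.53/949.9 = 0.05951 yr⁻¹.
Solving dM/dt = F₁ − kM with M(0) = M₀ gives M(t) = F₁/k + (M₀ − F₁/k)·e^(−kt).
F₁/k = 119.0/0.05951 = 1999.6 Tg; kt = 0.05951 × 26.8 = 1.595, e^(−kt) = 0.2029.
M(26.8) = 1999.6 + (949.9 − 1999.6) × 0.2029 = 1999.6 − 213.0 = 1786.6 Tg.

1790 Tg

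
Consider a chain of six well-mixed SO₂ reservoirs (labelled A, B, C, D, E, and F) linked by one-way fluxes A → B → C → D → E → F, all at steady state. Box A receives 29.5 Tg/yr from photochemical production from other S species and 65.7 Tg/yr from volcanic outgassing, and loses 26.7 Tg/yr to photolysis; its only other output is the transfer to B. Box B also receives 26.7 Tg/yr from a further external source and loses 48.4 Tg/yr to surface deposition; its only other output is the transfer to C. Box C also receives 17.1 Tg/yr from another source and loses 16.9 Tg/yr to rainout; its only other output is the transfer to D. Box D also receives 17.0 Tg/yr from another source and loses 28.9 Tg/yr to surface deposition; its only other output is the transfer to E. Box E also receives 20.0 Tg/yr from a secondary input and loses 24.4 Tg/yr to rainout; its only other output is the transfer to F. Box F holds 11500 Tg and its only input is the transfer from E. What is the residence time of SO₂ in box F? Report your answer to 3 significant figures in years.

375 yr

Box A: F(A→B) = (29.5 + 65.7) − 26.7 = 68.500 Tg/yr.
Box B: F(B→C) = (68.500 + 26.7) − 48.4 = 46.800 Tg/yr.
Box C: F(C→D) = (46.800 + 17.1) − 16.9 = 47.000 Tg/yr.
Box D: F(D→E) = (47.000 + 17.0) − 28.9 = 35.100 Tg/yr.
Box E: F(E→F) = (35.100 + 20.0) − 24.4 = 30.700 Tg/yr.
Box F throughput = its input = 30.700 Tg/yr; τ = 11500 / 30.700 = 374.6 yr.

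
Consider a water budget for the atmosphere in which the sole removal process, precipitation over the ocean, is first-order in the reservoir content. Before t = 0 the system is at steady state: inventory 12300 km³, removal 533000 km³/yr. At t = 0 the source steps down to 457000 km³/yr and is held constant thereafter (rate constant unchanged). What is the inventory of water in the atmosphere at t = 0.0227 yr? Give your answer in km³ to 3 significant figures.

τ = M₀/F₀ = 12300/533000 = 0.02308 yr; rate constant k = 1/τ.
New steady state M_∞ = F₁/k = F₁·τ = 457000 × 0.02308 = 10546 km³.
M(t) = M_∞ + (M₀ − M_∞)·e^(−t/τ); t/τ = 0.0227/0.02308 = 0.9837, so e^(−t/τ) = 0.3739.
M(t) = 10546 + 1754 × 0.3739 = 11202 km³.

11200 km³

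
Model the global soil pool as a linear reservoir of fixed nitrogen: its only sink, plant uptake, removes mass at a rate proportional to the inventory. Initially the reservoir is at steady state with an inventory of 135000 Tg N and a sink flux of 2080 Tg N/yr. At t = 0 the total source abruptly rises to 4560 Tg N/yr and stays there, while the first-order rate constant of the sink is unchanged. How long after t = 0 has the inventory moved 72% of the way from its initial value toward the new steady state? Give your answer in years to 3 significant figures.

τ = M₀/F₀ = 135000/2080 = 64.90 yr.
The remaining gap fraction is e^(−t/τ); 72% covered ⇒ e^(−t/τ) = 0.280.
t = −τ ln(0.280) = 64.90 × 1.273 = 82.62 yr.

82.6 yr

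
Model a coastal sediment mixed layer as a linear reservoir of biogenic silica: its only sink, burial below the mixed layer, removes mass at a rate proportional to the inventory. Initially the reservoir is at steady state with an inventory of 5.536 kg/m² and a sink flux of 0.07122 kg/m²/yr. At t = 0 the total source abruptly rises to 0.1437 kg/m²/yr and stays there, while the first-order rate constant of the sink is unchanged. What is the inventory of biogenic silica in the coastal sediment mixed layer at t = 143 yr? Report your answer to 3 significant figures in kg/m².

τ = M₀/F₀ = 5.536/0.07122 = 77.73 yr; rate constant k = 1/τ.
New steady state M_∞ = F₁/k = F₁·τ = 0.1437 × 77.73 = 11.170 kg/m².
M(t) = M_∞ + (M₀ − M_∞)·e^(−t/τ); t/τ = 143/77.73 = 1.840, so e^(−t/τ) = 0.1589.
M(t) = 11.170 − 5.634 × 0.1589 = 10.275 kg/m².

10.3 kg/m²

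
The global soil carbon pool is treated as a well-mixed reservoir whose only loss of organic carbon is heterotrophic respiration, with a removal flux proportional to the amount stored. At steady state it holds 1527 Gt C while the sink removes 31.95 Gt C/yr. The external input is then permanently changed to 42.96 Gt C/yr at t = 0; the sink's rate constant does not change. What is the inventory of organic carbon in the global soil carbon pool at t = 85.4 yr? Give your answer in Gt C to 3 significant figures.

1970 Gt C

The sink rate constant is k = F₀/M₀ = 31.95/1527 = 0.02092 yr⁻¹.
Solving dM/dt = F₁ − kM with M(0) = M₀ gives M(t) = F₁/k + (M₀ − F₁/k)·e^(−kt).
F₁/k = 42.96/0.02092 = 2053.2 Gt C; kt = 0.02092 × 85.4 = 1.787, e^(−kt) = 0.1675.
M(85.4) = 2053.2 + (1527 − 2053.2) × 0.1675 = 2053.2 − 88.13 = 1965.1 Gt C.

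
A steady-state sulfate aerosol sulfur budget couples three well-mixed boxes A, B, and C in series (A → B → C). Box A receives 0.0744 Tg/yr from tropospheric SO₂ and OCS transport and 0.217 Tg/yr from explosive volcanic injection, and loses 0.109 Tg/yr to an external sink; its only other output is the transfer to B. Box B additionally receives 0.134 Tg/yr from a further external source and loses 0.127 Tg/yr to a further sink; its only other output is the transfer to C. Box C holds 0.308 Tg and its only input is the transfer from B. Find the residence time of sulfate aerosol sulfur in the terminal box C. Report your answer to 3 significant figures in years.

Box A: F(A→B) = (0.0744 + 0.217) − 0.109 = 0.18240 Tg/yr.
Box B: F(B→C) = (0.18240 + 0.134) − 0.127 = 0.18940 Tg/yr.
Box C throughput = its input = 0.18940 Tg/yr; τ = 0.308 / 0.18940 = 1.626 yr.

1.63 yr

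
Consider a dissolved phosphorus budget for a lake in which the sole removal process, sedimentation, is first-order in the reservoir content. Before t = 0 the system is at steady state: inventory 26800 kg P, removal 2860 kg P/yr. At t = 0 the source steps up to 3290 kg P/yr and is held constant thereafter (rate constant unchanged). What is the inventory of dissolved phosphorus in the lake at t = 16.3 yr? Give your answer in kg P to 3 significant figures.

30100 kg P

Residence time τ = M₀/F₀ = 9.371 yr. The eventual steady state is M_∞ = M₀·(F₁/F₀) = 26800 × 3290/2860 = 30829 kg P.
The anomaly ΔM(t) = M(t) − M_∞ decays as ΔM₀·e^(−t/τ) with ΔM₀ = 26800 − 30829 = −4029 kg P.
At t = 16.3 yr, e^(−t/τ) = e^(−1.739) = 0.1756, so ΔM = −707.6 kg P and M = 30829 − 707.6 = 30122 kg P.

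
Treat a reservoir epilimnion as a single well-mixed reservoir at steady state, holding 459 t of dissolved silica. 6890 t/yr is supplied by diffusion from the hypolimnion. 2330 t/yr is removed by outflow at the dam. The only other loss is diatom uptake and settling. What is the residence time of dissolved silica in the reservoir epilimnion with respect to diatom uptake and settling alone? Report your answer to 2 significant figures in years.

0.10 yr

At steady state ΣF_in = ΣF_out.
ΣF_in = 6890.0 t/yr.
Diatom uptake and settling flux = ΣF_in − (2330) = 6890.0 − 2330 = 4560 t/yr.
τ = M / F = 459 / 4560 = 0.1007 yr.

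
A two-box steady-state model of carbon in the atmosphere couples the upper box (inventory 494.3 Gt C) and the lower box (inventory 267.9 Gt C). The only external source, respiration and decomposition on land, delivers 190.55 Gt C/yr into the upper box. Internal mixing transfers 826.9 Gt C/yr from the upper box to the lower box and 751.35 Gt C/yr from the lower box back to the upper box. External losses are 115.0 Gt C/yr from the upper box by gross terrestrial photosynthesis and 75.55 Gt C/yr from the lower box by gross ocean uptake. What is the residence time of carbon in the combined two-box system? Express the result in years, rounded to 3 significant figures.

Treat the two boxes together as one reservoir: the mixing fluxes between them are internal recycling, so τ = ΣM / Σ(external losses).
M_total = 494.3 + 267.9 = 762.20 Gt C.
ΣF_external_out = 115.0 + 75.55 = 190.55 Gt C/yr.
τ = M_total / ΣF_ext = 762.20 / 190.55 = 4.000 yr.

4.00 yr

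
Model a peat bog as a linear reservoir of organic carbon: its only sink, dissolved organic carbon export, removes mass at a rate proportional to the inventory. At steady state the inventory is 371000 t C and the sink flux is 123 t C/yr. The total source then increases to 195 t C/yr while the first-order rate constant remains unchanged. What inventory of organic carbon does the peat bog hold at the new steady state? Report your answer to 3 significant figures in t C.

588000 t C

Rate constant k = F/M = 123 / 371000 = 0.0003315 yr⁻¹.
At the new steady state, source = k·M_new ⇒ M_new = 195 / 0.0003315 = 588200 t C.
(Equivalently M_new = M × F_new/F_old = 371000 × 195/123.)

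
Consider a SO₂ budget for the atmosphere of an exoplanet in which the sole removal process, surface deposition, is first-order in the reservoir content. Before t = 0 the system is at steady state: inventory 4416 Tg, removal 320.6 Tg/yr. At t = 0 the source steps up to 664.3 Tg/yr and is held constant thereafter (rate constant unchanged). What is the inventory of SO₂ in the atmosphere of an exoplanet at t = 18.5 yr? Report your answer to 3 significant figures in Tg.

7910 Tg

The sink rate constant is k = F₀/M₀ = 320.6/4416 = 0.07260 yr⁻¹.
Solving dM/dt = F₁ − kM with M(0) = M₀ gives M(t) = F₁/k + (M₀ − F₁/k)·e^(−kt).
F₁/k = 664.3/0.07260 = 9150.2 Tg; kt = 0.07260 × 18.5 = 1.343, e^(−kt) = 0.2610.
M(18.5) = 9150.2 + (4416 − 9150.2) × 0.2610 = 9150.2 − 1236 = 7914.4 Tg.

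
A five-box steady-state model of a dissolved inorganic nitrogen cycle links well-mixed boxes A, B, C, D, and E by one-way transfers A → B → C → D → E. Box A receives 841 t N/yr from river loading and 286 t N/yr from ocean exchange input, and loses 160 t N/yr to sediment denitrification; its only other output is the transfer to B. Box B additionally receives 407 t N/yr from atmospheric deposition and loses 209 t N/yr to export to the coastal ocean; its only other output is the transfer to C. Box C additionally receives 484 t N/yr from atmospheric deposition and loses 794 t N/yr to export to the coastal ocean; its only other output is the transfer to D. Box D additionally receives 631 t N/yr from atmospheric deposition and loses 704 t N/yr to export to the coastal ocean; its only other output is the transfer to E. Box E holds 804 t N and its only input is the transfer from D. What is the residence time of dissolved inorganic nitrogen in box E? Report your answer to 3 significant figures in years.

1.03 yr

Box A: F(A→B) = (841 + 286) − 160 = 967.00 t N/yr.
Box B: F(B→C) = (967.00 + 407) − 209 = 1165.0 t N/yr.
Box C: F(C→D) = (1165.0 + 484) − 794 = 855.00 t N/yr.
Box D: F(D→E) = (855.00 + 631) − 704 = 782.00 t N/yr.
Box E throughput = its input = 782.00 t N/yr; τ = 804 / 782.00 = 1.028 yr.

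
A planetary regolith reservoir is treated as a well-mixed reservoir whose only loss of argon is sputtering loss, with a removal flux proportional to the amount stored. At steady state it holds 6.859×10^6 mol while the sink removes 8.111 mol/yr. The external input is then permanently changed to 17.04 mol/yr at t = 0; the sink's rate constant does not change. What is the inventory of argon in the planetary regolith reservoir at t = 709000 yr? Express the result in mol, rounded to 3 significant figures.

The sink rate constant is k = F₀/M₀ = 8.111/6.859×10^6 = 1.183×10^-6 yr⁻¹.
Solving dM/dt = F₁ − kM with M(0) = M₀ gives M(t) = F₁/k + (M₀ − F₁/k)·e^(−kt).
F₁/k = 17.04/1.183×10^-6 = 1.4410×10^7 mol; kt = 1.183×10^-6 × 709000 = 0.8384, e^(−kt) = 0.4324.
M(709000) = 1.4410×10^7 + (6.859×10^6 − 1.4410×10^7) × 0.4324 = 1.4410×10^7 − 3.265×10^6 = 1.1145×10^7 mol.

1.11×10^7 mol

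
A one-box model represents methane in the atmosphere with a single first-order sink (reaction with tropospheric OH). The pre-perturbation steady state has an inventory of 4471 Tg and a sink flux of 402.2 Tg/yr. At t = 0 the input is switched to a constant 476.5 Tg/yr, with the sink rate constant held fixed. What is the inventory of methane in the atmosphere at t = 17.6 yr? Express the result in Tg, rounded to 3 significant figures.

5130 Tg

The sink rate constant is k = F₀/M₀ = 402.2/4471 = 0.08996 yr⁻¹.
Solving dM/dt = F₁ − kM with M(0) = M₀ gives M(t) = F₁/k + (M₀ − F₁/k)·e^(−kt).
F₁/k = 476.5/0.08996 = 5296.9 Tg; kt = 0.08996 × 17.6 = 1.583, e^(−kt) = 0.2053.
M(17.6) = 5296.9 + (4471 − 5296.9) × 0.2053 = 5296.9 − 169.6 = 5127.4 Tg.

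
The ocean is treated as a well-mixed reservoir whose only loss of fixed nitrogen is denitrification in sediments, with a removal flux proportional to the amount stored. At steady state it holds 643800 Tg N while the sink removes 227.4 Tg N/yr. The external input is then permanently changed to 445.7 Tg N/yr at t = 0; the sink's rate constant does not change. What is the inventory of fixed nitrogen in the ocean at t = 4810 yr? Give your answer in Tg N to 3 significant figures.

τ = M₀/F₀ = 643800/227.4 = 2831 yr; rate constant k = 1/τ.
New steady state M_∞ = F₁/k = F₁·τ = 445.7 × 2831 = 1.2618×10^6 Tg N.
M(t) = M_∞ + (M₀ − M_∞)·e^(−t/τ); t/τ = 4810/2831 = 1.699, so e^(−t/τ) = 0.1829.
M(t) = 1.2618×10^6 − 618000 × 0.1829 = 1.1488×10^6 Tg N.

1.15×10^6 Tg N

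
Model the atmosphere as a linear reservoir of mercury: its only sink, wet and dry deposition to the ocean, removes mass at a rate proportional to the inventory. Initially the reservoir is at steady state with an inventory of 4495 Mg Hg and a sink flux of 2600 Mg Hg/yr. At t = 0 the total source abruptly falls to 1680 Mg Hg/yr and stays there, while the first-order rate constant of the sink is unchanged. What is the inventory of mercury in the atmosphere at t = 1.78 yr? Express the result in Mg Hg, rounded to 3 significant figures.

3470 Mg Hg

The sink rate constant is k = F₀/M₀ = 2600/4495 = 0.5784 yr⁻¹.
Solving dM/dt = F₁ − kM with M(0) = M₀ gives M(t) = F₁/k + (M₀ − F₁/k)·e^(−kt).
F₁/k = 1680/0.5784 = 2904.5 Mg Hg; kt = 0.5784 × 1.78 = 1.030, e^(−kt) = 0.3572.
M(1.78) = 2904.5 + (4495 − 2904.5) × 0.3572 = 2904.5 + 568.1 = 3472.5 Mg Hg.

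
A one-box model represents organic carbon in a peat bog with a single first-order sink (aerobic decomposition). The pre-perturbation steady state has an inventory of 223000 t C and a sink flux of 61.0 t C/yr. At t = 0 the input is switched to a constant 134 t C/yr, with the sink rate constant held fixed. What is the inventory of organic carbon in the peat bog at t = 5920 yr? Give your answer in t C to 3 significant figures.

The sink rate constant is k = F₀/M₀ = 61.0/223000 = 0.0002735 yr⁻¹.
Solving dM/dt = F₁ − kM with M(0) = M₀ gives M(t) = F₁/k + (M₀ − F₁/k)·e^(−kt).
F₁/k = 134/0.0002735 = 489870 t C; kt = 0.0002735 × 5920 = 1.619, e^(−kt) = 0.1980.
M(5920) = 489870 + (223000 − 489870) × 0.1980 = 489870 − 52850 = 437020 t C.

437000 t C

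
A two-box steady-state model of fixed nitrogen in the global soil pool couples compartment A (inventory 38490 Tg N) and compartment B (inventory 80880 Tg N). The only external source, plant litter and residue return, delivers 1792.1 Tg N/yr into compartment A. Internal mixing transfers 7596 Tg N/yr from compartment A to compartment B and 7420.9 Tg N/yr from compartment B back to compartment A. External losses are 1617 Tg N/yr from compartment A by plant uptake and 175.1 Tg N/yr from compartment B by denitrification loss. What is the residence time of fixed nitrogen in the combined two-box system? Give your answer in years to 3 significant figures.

For the system as a whole, the A↔B exchange is internal and contributes nothing to the throughput; only the external sinks remove mass.
M_total = 38490 + 80880 = 119370 Tg N.
ΣF_external_out = 1617 + 175.1 = 1792.1 Tg N/yr.
τ = M_total / ΣF_ext = 119370 / 1792.1 = 66.61 yr.

66.6 yr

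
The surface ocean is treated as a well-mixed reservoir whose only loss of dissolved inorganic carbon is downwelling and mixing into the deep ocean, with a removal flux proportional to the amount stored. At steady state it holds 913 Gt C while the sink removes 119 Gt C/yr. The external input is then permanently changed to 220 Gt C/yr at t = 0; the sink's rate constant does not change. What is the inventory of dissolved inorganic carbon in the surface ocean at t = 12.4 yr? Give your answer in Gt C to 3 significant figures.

1530 Gt C

The sink rate constant is k = F₀/M₀ = 119/913 = 0.1303 yr⁻¹.
Solving dM/dt = F₁ − kM with M(0) = M₀ gives M(t) = F₁/k + (M₀ − F₁/k)·e^(−kt).
F₁/k = 220/0.1303 = 1687.9 Gt C; kt = 0.1303 × 12.4 = 1.616, e^(−kt) = 0.1987.
M(12.4) = 1687.9 + (913 − 1687.9) × 0.1987 = 1687.9 − 153.9 = 1534.0 Gt C.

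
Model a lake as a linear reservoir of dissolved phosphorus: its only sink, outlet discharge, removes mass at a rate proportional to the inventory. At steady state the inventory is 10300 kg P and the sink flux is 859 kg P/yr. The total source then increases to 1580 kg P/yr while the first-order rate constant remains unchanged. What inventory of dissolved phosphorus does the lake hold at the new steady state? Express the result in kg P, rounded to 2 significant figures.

Rate constant k = F/M = 859 / 10300 = 0.08340 yr⁻¹.
At the new steady state, source = k·M_new ⇒ M_new = 1580 / 0.08340 = 18950 kg P.
(Equivalently M_new = M × F_new/F_old = 10300 × 1580/859.)

19000 kg P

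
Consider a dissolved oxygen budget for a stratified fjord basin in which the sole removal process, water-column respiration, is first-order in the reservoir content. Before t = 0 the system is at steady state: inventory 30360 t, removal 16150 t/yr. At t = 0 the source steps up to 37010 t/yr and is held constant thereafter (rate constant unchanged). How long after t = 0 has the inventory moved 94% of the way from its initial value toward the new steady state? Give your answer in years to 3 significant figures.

τ = M₀/F₀ = 30360/16150 = 1.880 yr.
The remaining gap fraction is e^(−t/τ); 94% covered ⇒ e^(−t/τ) = 0.0600.
t = −τ ln(0.0600) = 1.880 × 2.813 = 5.289 yr.

5.29 yr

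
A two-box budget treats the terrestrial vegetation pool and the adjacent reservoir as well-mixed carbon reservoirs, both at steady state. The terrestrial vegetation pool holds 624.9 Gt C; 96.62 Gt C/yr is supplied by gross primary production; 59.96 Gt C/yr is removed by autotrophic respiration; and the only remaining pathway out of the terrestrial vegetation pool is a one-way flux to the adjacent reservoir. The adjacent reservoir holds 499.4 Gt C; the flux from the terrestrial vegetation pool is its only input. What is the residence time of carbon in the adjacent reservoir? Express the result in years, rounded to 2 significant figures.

14 yr

Balance the terrestrial vegetation pool: ΣF_in = 96.620 Gt C/yr.
Flux to the adjacent reservoir = ΣF_in − (59.96) = 36.660 Gt C/yr.
At steady state the output of the adjacent reservoir equals its input, 36.660 Gt C/yr.
τ = M / F = 499.4 / 36.660 = 13.62 yr.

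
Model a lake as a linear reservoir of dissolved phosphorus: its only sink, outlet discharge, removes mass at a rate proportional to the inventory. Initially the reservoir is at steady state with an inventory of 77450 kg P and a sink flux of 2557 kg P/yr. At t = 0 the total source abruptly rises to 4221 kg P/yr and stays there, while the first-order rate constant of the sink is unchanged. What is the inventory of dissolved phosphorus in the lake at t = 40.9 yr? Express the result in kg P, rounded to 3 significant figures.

The sink rate constant is k = F₀/M₀ = 2557/77450 = 0.03301 yr⁻¹.
Solving dM/dt = F₁ − kM with M(0) = M₀ gives M(t) = F₁/k + (M₀ − F₁/k)·e^(−kt).
F₁/k = 4221/0.03301 = 127850 kg P; kt = 0.03301 × 40.9 = 1.350, e^(−kt) = 0.2592.
M(40.9) = 127850 + (77450 − 127850) × 0.2592 = 127850 − 13060 = 114790 kg P.

115000 kg P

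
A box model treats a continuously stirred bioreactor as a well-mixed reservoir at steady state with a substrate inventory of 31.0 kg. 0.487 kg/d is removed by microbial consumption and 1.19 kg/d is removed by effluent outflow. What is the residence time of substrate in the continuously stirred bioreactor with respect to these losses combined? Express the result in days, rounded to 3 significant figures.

Total removal = 0.4870 + 1.190 = 1.6770 kg/d.
τ = M / ΣF_out = 31.0 / 1.6770 = 18.49 d.

18.5 d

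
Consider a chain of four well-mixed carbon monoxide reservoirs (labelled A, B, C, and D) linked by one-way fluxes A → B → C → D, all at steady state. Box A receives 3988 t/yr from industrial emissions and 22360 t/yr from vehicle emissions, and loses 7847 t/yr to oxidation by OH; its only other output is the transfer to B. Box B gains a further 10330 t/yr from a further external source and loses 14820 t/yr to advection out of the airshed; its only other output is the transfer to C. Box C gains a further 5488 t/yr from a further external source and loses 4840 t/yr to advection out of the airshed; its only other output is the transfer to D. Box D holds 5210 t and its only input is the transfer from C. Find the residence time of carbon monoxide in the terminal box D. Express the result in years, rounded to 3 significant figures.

0.355 yr

Box A: F(A→B) = (3988 + 22360) − 7847 = 18501 t/yr.
Box B: F(B→C) = (18501 + 10330) − 14820 = 14011 t/yr.
Box C: F(C→D) = (14011 + 5488) − 4840 = 14659 t/yr.
Box D throughput = its input = 14659 t/yr; τ = 5210 / 14659 = 0.3554 yr.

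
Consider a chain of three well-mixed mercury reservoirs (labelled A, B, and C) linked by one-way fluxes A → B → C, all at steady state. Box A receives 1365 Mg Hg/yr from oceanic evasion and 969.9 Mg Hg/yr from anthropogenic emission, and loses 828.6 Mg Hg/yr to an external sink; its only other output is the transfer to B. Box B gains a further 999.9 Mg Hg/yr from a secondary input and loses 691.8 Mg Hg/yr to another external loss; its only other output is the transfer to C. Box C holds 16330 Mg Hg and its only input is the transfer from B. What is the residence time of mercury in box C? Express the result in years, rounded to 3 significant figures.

Box A: F(A→B) = (1365 + 969.9) − 828.6 = 1506.3 Mg Hg/yr.
Box B: F(B→C) = (1506.3 + 999.9) − 691.8 = 1814.4 Mg Hg/yr.
Box C throughput = its input = 1814.4 Mg Hg/yr; τ = 16330 / 1814.4 = 9.000 yr.

9.00 yr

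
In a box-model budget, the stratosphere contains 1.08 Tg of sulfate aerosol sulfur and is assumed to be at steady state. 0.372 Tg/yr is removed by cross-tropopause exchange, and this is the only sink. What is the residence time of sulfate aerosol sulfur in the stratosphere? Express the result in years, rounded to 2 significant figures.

τ = M / F = 1.08 / 0.372 = 2.903 yr.

2.9 yr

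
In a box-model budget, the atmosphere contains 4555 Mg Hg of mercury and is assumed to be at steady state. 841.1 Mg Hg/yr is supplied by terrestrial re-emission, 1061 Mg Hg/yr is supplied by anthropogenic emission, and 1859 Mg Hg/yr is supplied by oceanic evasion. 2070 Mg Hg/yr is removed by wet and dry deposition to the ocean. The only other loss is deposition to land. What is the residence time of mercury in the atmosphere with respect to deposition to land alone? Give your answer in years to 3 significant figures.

At steady state ΣF_in = ΣF_out.
ΣF_in = 841.1 + 1061 + 1859 = 3761.1 Mg Hg/yr.
Deposition to land flux = ΣF_in − (2070) = 3761.1 − 2070 = 1691 Mg Hg/yr.
τ = M / F = 4555 / 1691 = 2.694 yr.

2.69 yr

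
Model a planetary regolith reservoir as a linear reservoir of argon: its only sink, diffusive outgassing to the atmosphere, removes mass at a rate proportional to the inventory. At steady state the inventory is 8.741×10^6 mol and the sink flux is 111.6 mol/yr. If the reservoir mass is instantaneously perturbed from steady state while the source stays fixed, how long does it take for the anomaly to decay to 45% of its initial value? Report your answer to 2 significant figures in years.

63000 yr

For a linear reservoir the anomaly decays as exp(−t/τ) with τ = M/F = 8.741×10^6/111.6 = 78320 yr.
exp(−t/τ) = 0.45 ⇒ t = −τ ln(0.45) = 78320 × 0.7985 = 62540 yr.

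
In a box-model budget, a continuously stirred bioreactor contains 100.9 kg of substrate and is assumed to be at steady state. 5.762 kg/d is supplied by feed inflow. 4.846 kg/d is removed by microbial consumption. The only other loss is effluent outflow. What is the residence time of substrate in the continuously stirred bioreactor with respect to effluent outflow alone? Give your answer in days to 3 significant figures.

At steady state ΣF_in = ΣF_out.
ΣF_in = 5.7620 kg/d.
Effluent outflow flux = ΣF_in − (4.846) = 5.7620 − 4.846 = 0.9160 kg/d.
τ = M / F = 100.9 / 0.9160 = 110.2 d.

110 d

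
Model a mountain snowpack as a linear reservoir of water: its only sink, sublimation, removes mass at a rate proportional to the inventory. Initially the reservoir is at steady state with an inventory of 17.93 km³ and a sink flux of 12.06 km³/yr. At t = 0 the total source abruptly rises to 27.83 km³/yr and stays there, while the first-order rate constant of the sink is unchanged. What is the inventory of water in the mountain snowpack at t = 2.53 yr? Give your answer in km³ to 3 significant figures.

37.1 km³

τ = M₀/F₀ = 17.93/12.06 = 1.487 yr; rate constant k = 1/τ.
New steady state M_∞ = F₁/k = F₁·τ = 27.83 × 1.487 = 41.376 km³.
M(t) = M_∞ + (M₀ − M_∞)·e^(−t/τ); t/τ = 2.53/1.487 = 1.702, so e^(−t/τ) = 0.1824.
M(t) = 41.376 − 23.45 × 0.1824 = 37.100 km³.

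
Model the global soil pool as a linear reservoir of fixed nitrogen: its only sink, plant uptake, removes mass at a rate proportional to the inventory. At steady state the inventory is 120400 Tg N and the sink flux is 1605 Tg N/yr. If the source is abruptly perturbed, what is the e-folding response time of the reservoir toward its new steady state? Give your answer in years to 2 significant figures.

75 yr

For a linear reservoir the response time equals the residence time τ = M/F.
τ = 120400 / 1605 = 75.02 yr.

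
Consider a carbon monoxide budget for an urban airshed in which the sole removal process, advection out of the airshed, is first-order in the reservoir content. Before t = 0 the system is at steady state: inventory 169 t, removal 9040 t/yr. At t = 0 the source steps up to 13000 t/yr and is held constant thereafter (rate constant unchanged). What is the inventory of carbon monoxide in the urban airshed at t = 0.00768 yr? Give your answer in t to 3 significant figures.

τ = M₀/F₀ = 169/9040 = 0.01869 yr; rate constant k = 1/τ.
New steady state M_∞ = F₁/k = F₁·τ = 13000 × 0.01869 = 243.03 t.
M(t) = M_∞ + (M₀ − M_∞)·e^(−t/τ); t/τ = 0.00768/0.01869 = 0.4108, so e^(−t/τ) = 0.6631.
M(t) = 243.03 − 74.03 × 0.6631 = 193.94 t.

194 t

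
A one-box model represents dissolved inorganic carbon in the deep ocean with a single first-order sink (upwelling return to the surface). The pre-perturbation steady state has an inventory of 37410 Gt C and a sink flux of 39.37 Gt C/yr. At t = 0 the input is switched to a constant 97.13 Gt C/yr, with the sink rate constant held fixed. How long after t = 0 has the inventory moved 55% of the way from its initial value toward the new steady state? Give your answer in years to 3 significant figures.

759 yr

τ = M₀/F₀ = 37410/39.37 = 950.2 yr.
The remaining gap fraction is e^(−t/τ); 55% covered ⇒ e^(−t/τ) = 0.450.
t = −τ ln(0.450) = 950.2 × 0.7985 = 758.8 yr.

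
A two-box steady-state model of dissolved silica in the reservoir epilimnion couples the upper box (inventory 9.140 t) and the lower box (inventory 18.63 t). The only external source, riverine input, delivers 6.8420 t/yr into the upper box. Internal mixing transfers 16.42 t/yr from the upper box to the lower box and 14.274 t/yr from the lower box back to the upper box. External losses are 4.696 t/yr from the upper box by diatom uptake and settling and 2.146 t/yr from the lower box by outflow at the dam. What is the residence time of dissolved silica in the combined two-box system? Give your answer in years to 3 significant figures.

4.06 yr

Treat the two boxes together as one reservoir: the mixing fluxes between them are internal recycling, so τ = ΣM / Σ(external losses).
M_total = 9.140 + 18.63 = 27.770 t.
ΣF_external_out = 4.696 + 2.146 = 6.8420 t/yr.
τ = M_total / ΣF_ext = 27.770 / 6.8420 = 4.059 yr.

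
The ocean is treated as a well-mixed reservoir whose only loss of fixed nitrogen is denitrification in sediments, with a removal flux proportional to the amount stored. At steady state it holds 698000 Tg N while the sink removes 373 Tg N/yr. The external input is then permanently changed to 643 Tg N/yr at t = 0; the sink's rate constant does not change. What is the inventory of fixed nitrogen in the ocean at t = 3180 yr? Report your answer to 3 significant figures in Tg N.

The sink rate constant is k = F₀/M₀ = 373/698000 = 0.0005344 yr⁻¹.
Solving dM/dt = F₁ − kM with M(0) = M₀ gives M(t) = F₁/k + (M₀ − F₁/k)·e^(−kt).
F₁/k = 643/0.0005344 = 1.2033×10^6 Tg N; kt = 0.0005344 × 3180 = 1.699, e^(−kt) = 0.1828.
M(3180) = 1.2033×10^6 + (698000 − 1.2033×10^6) × 0.1828 = 1.2033×10^6 − 92360 = 1.1109×10^6 Tg N.

1.11×10^6 Tg N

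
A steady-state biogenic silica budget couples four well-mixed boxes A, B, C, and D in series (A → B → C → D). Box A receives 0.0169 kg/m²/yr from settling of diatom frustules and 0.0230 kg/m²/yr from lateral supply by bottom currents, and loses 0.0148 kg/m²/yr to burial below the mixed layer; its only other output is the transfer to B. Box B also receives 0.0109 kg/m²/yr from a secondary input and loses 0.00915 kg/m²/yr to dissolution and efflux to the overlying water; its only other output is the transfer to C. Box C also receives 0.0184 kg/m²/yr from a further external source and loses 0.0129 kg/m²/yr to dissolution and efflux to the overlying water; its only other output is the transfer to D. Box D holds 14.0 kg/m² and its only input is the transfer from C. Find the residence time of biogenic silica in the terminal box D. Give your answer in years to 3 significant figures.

433 yr

Box A: F(A→B) = (0.0169 + 0.0230) − 0.0148 = 0.025100 kg/m²/yr.
Box B: F(B→C) = (0.025100 + 0.0109) − 0.00915 = 0.026850 kg/m²/yr.
Box C: F(C→D) = (0.026850 + 0.0184) − 0.0129 = 0.032350 kg/m²/yr.
Box D throughput = its input = 0.032350 kg/m²/yr; τ = 14.0 / 0.032350 = 432.8 yr.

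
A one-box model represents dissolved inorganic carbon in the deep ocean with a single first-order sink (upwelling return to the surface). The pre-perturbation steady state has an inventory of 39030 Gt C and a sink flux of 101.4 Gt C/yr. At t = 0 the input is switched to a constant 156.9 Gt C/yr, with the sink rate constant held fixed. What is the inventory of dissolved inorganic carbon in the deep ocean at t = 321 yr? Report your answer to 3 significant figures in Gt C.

Residence time τ = M₀/F₀ = 384.9 yr. The eventual steady state is M_∞ = M₀·(F₁/F₀) = 39030 × 156.9/101.4 = 60393 Gt C.
The anomaly ΔM(t) = M(t) − M_∞ decays as ΔM₀·e^(−t/τ) with ΔM₀ = 39030 − 60393 = −21360 Gt C.
At t = 321 yr, e^(−t/τ) = e^(−0.8340) = 0.4343, so ΔM = −9278 Gt C and M = 60393 − 9278 = 51114 Gt C.

51100 Gt C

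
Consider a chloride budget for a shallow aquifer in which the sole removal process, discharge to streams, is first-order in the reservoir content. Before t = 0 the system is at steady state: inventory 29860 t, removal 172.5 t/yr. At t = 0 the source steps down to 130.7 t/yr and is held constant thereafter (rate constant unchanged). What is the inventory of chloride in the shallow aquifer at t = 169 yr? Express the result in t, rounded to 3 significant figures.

Residence time τ = M₀/F₀ = 173.1 yr. The eventual steady state is M_∞ = M₀·(F₁/F₀) = 29860 × 130.7/172.5 = 22624 t.
The anomaly ΔM(t) = M(t) − M_∞ decays as ΔM₀·e^(−t/τ) with ΔM₀ = 29860 − 22624 = 7236 t.
At t = 169 yr, e^(−t/τ) = e^(−0.9763) = 0.3767, so ΔM = 2726 t and M = 22624 + 2726 = 25350 t.

25400 t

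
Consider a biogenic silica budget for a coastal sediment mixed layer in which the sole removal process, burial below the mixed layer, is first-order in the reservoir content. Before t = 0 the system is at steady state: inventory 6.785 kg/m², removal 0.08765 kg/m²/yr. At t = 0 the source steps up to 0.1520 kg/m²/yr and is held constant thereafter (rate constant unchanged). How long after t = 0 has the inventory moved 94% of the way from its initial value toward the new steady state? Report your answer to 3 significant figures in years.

τ = M₀/F₀ = 6.785/0.08765 = 77.41 yr.
The remaining gap fraction is e^(−t/τ); 94% covered ⇒ e^(−t/τ) = 0.0600.
t = −τ ln(0.0600) = 77.41 × 2.813 = 217.8 yr.

218 yr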